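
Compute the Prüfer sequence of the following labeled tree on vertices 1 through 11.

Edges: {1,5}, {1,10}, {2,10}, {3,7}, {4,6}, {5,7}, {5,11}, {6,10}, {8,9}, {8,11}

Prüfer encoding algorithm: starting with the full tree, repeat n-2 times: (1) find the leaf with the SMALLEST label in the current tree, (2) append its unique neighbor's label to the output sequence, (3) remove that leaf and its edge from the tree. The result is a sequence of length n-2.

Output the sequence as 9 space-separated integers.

Answer: 10 7 6 10 5 8 11 1 5

Derivation:
Step 1: leaves = {2,3,4,9}. Remove smallest leaf 2, emit neighbor 10.
Step 2: leaves = {3,4,9}. Remove smallest leaf 3, emit neighbor 7.
Step 3: leaves = {4,7,9}. Remove smallest leaf 4, emit neighbor 6.
Step 4: leaves = {6,7,9}. Remove smallest leaf 6, emit neighbor 10.
Step 5: leaves = {7,9,10}. Remove smallest leaf 7, emit neighbor 5.
Step 6: leaves = {9,10}. Remove smallest leaf 9, emit neighbor 8.
Step 7: leaves = {8,10}. Remove smallest leaf 8, emit neighbor 11.
Step 8: leaves = {10,11}. Remove smallest leaf 10, emit neighbor 1.
Step 9: leaves = {1,11}. Remove smallest leaf 1, emit neighbor 5.
Done: 2 vertices remain (5, 11). Sequence = [10 7 6 10 5 8 11 1 5]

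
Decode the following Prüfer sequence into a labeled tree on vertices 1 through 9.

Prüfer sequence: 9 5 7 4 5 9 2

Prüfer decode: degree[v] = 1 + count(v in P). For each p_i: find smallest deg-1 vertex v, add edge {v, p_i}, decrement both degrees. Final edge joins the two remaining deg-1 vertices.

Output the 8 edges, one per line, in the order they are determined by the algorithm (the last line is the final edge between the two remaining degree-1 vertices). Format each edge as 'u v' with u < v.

Answer: 1 9
3 5
6 7
4 7
4 5
5 9
2 8
2 9

Derivation:
Initial degrees: {1:1, 2:2, 3:1, 4:2, 5:3, 6:1, 7:2, 8:1, 9:3}
Step 1: smallest deg-1 vertex = 1, p_1 = 9. Add edge {1,9}. Now deg[1]=0, deg[9]=2.
Step 2: smallest deg-1 vertex = 3, p_2 = 5. Add edge {3,5}. Now deg[3]=0, deg[5]=2.
Step 3: smallest deg-1 vertex = 6, p_3 = 7. Add edge {6,7}. Now deg[6]=0, deg[7]=1.
Step 4: smallest deg-1 vertex = 7, p_4 = 4. Add edge {4,7}. Now deg[7]=0, deg[4]=1.
Step 5: smallest deg-1 vertex = 4, p_5 = 5. Add edge {4,5}. Now deg[4]=0, deg[5]=1.
Step 6: smallest deg-1 vertex = 5, p_6 = 9. Add edge {5,9}. Now deg[5]=0, deg[9]=1.
Step 7: smallest deg-1 vertex = 8, p_7 = 2. Add edge {2,8}. Now deg[8]=0, deg[2]=1.
Final: two remaining deg-1 vertices are 2, 9. Add edge {2,9}.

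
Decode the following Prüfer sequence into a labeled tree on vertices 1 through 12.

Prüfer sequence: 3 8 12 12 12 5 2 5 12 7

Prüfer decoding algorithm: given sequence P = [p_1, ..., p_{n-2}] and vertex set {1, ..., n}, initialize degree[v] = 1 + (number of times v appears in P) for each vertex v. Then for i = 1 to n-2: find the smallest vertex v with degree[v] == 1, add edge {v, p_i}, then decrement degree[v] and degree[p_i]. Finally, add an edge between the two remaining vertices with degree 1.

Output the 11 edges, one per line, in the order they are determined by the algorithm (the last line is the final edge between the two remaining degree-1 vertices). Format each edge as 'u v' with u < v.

Answer: 1 3
3 8
4 12
6 12
8 12
5 9
2 10
2 5
5 12
7 11
7 12

Derivation:
Initial degrees: {1:1, 2:2, 3:2, 4:1, 5:3, 6:1, 7:2, 8:2, 9:1, 10:1, 11:1, 12:5}
Step 1: smallest deg-1 vertex = 1, p_1 = 3. Add edge {1,3}. Now deg[1]=0, deg[3]=1.
Step 2: smallest deg-1 vertex = 3, p_2 = 8. Add edge {3,8}. Now deg[3]=0, deg[8]=1.
Step 3: smallest deg-1 vertex = 4, p_3 = 12. Add edge {4,12}. Now deg[4]=0, deg[12]=4.
Step 4: smallest deg-1 vertex = 6, p_4 = 12. Add edge {6,12}. Now deg[6]=0, deg[12]=3.
Step 5: smallest deg-1 vertex = 8, p_5 = 12. Add edge {8,12}. Now deg[8]=0, deg[12]=2.
Step 6: smallest deg-1 vertex = 9, p_6 = 5. Add edge {5,9}. Now deg[9]=0, deg[5]=2.
Step 7: smallest deg-1 vertex = 10, p_7 = 2. Add edge {2,10}. Now deg[10]=0, deg[2]=1.
Step 8: smallest deg-1 vertex = 2, p_8 = 5. Add edge {2,5}. Now deg[2]=0, deg[5]=1.
Step 9: smallest deg-1 vertex = 5, p_9 = 12. Add edge {5,12}. Now deg[5]=0, deg[12]=1.
Step 10: smallest deg-1 vertex = 11, p_10 = 7. Add edge {7,11}. Now deg[11]=0, deg[7]=1.
Final: two remaining deg-1 vertices are 7, 12. Add edge {7,12}.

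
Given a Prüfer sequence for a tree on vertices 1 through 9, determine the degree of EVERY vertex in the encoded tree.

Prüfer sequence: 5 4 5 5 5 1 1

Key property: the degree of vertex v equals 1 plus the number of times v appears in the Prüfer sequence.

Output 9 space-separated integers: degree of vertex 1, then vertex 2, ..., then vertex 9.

p_1 = 5: count[5] becomes 1
p_2 = 4: count[4] becomes 1
p_3 = 5: count[5] becomes 2
p_4 = 5: count[5] becomes 3
p_5 = 5: count[5] becomes 4
p_6 = 1: count[1] becomes 1
p_7 = 1: count[1] becomes 2
Degrees (1 + count): deg[1]=1+2=3, deg[2]=1+0=1, deg[3]=1+0=1, deg[4]=1+1=2, deg[5]=1+4=5, deg[6]=1+0=1, deg[7]=1+0=1, deg[8]=1+0=1, deg[9]=1+0=1

Answer: 3 1 1 2 5 1 1 1 1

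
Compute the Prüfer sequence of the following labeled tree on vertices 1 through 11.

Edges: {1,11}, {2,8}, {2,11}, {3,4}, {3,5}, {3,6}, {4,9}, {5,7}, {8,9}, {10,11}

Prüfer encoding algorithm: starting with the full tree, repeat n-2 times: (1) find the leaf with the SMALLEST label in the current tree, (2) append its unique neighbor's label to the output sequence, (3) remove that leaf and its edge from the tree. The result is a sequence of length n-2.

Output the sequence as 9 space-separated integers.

Step 1: leaves = {1,6,7,10}. Remove smallest leaf 1, emit neighbor 11.
Step 2: leaves = {6,7,10}. Remove smallest leaf 6, emit neighbor 3.
Step 3: leaves = {7,10}. Remove smallest leaf 7, emit neighbor 5.
Step 4: leaves = {5,10}. Remove smallest leaf 5, emit neighbor 3.
Step 5: leaves = {3,10}. Remove smallest leaf 3, emit neighbor 4.
Step 6: leaves = {4,10}. Remove smallest leaf 4, emit neighbor 9.
Step 7: leaves = {9,10}. Remove smallest leaf 9, emit neighbor 8.
Step 8: leaves = {8,10}. Remove smallest leaf 8, emit neighbor 2.
Step 9: leaves = {2,10}. Remove smallest leaf 2, emit neighbor 11.
Done: 2 vertices remain (10, 11). Sequence = [11 3 5 3 4 9 8 2 11]

Answer: 11 3 5 3 4 9 8 2 11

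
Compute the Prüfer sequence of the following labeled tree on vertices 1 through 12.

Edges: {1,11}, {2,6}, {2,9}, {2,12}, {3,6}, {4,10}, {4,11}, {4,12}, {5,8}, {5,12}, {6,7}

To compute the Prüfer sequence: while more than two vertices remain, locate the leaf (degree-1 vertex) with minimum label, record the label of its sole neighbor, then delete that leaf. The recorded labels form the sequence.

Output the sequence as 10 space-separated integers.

Step 1: leaves = {1,3,7,8,9,10}. Remove smallest leaf 1, emit neighbor 11.
Step 2: leaves = {3,7,8,9,10,11}. Remove smallest leaf 3, emit neighbor 6.
Step 3: leaves = {7,8,9,10,11}. Remove smallest leaf 7, emit neighbor 6.
Step 4: leaves = {6,8,9,10,11}. Remove smallest leaf 6, emit neighbor 2.
Step 5: leaves = {8,9,10,11}. Remove smallest leaf 8, emit neighbor 5.
Step 6: leaves = {5,9,10,11}. Remove smallest leaf 5, emit neighbor 12.
Step 7: leaves = {9,10,11}. Remove smallest leaf 9, emit neighbor 2.
Step 8: leaves = {2,10,11}. Remove smallest leaf 2, emit neighbor 12.
Step 9: leaves = {10,11,12}. Remove smallest leaf 10, emit neighbor 4.
Step 10: leaves = {11,12}. Remove smallest leaf 11, emit neighbor 4.
Done: 2 vertices remain (4, 12). Sequence = [11 6 6 2 5 12 2 12 4 4]

Answer: 11 6 6 2 5 12 2 12 4 4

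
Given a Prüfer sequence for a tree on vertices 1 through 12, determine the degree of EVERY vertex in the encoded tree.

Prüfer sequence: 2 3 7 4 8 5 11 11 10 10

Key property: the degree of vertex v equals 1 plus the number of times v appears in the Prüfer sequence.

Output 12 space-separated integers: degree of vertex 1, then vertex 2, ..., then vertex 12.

Answer: 1 2 2 2 2 1 2 2 1 3 3 1

Derivation:
p_1 = 2: count[2] becomes 1
p_2 = 3: count[3] becomes 1
p_3 = 7: count[7] becomes 1
p_4 = 4: count[4] becomes 1
p_5 = 8: count[8] becomes 1
p_6 = 5: count[5] becomes 1
p_7 = 11: count[11] becomes 1
p_8 = 11: count[11] becomes 2
p_9 = 10: count[10] becomes 1
p_10 = 10: count[10] becomes 2
Degrees (1 + count): deg[1]=1+0=1, deg[2]=1+1=2, deg[3]=1+1=2, deg[4]=1+1=2, deg[5]=1+1=2, deg[6]=1+0=1, deg[7]=1+1=2, deg[8]=1+1=2, deg[9]=1+0=1, deg[10]=1+2=3, deg[11]=1+2=3, deg[12]=1+0=1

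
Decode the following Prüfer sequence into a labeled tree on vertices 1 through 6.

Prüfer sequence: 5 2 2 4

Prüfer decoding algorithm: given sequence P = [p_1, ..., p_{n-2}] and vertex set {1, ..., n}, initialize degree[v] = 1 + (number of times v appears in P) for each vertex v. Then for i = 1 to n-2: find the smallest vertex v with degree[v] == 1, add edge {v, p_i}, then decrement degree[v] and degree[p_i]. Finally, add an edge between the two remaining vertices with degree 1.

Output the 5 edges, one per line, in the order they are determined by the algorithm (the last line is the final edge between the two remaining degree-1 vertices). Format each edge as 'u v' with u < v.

Answer: 1 5
2 3
2 5
2 4
4 6

Derivation:
Initial degrees: {1:1, 2:3, 3:1, 4:2, 5:2, 6:1}
Step 1: smallest deg-1 vertex = 1, p_1 = 5. Add edge {1,5}. Now deg[1]=0, deg[5]=1.
Step 2: smallest deg-1 vertex = 3, p_2 = 2. Add edge {2,3}. Now deg[3]=0, deg[2]=2.
Step 3: smallest deg-1 vertex = 5, p_3 = 2. Add edge {2,5}. Now deg[5]=0, deg[2]=1.
Step 4: smallest deg-1 vertex = 2, p_4 = 4. Add edge {2,4}. Now deg[2]=0, deg[4]=1.
Final: two remaining deg-1 vertices are 4, 6. Add edge {4,6}.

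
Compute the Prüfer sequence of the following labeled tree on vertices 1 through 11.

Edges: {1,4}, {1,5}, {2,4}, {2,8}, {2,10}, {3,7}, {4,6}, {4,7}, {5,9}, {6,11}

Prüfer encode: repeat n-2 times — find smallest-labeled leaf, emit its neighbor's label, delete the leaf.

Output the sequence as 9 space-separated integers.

Step 1: leaves = {3,8,9,10,11}. Remove smallest leaf 3, emit neighbor 7.
Step 2: leaves = {7,8,9,10,11}. Remove smallest leaf 7, emit neighbor 4.
Step 3: leaves = {8,9,10,11}. Remove smallest leaf 8, emit neighbor 2.
Step 4: leaves = {9,10,11}. Remove smallest leaf 9, emit neighbor 5.
Step 5: leaves = {5,10,11}. Remove smallest leaf 5, emit neighbor 1.
Step 6: leaves = {1,10,11}. Remove smallest leaf 1, emit neighbor 4.
Step 7: leaves = {10,11}. Remove smallest leaf 10, emit neighbor 2.
Step 8: leaves = {2,11}. Remove smallest leaf 2, emit neighbor 4.
Step 9: leaves = {4,11}. Remove smallest leaf 4, emit neighbor 6.
Done: 2 vertices remain (6, 11). Sequence = [7 4 2 5 1 4 2 4 6]

Answer: 7 4 2 5 1 4 2 4 6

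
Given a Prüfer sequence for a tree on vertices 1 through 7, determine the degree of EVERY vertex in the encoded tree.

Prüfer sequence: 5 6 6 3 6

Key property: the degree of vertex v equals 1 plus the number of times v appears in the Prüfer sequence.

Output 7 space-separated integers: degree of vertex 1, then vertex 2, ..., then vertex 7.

Answer: 1 1 2 1 2 4 1

Derivation:
p_1 = 5: count[5] becomes 1
p_2 = 6: count[6] becomes 1
p_3 = 6: count[6] becomes 2
p_4 = 3: count[3] becomes 1
p_5 = 6: count[6] becomes 3
Degrees (1 + count): deg[1]=1+0=1, deg[2]=1+0=1, deg[3]=1+1=2, deg[4]=1+0=1, deg[5]=1+1=2, deg[6]=1+3=4, deg[7]=1+0=1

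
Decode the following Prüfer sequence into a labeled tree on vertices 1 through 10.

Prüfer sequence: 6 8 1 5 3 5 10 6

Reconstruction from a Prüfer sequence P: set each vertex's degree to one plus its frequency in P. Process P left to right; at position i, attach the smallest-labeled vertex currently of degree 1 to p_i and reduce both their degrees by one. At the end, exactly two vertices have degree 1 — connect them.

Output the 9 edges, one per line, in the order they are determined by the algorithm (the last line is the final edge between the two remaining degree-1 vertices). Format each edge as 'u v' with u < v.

Answer: 2 6
4 8
1 7
1 5
3 8
3 5
5 10
6 9
6 10

Derivation:
Initial degrees: {1:2, 2:1, 3:2, 4:1, 5:3, 6:3, 7:1, 8:2, 9:1, 10:2}
Step 1: smallest deg-1 vertex = 2, p_1 = 6. Add edge {2,6}. Now deg[2]=0, deg[6]=2.
Step 2: smallest deg-1 vertex = 4, p_2 = 8. Add edge {4,8}. Now deg[4]=0, deg[8]=1.
Step 3: smallest deg-1 vertex = 7, p_3 = 1. Add edge {1,7}. Now deg[7]=0, deg[1]=1.
Step 4: smallest deg-1 vertex = 1, p_4 = 5. Add edge {1,5}. Now deg[1]=0, deg[5]=2.
Step 5: smallest deg-1 vertex = 8, p_5 = 3. Add edge {3,8}. Now deg[8]=0, deg[3]=1.
Step 6: smallest deg-1 vertex = 3, p_6 = 5. Add edge {3,5}. Now deg[3]=0, deg[5]=1.
Step 7: smallest deg-1 vertex = 5, p_7 = 10. Add edge {5,10}. Now deg[5]=0, deg[10]=1.
Step 8: smallest deg-1 vertex = 9, p_8 = 6. Add edge {6,9}. Now deg[9]=0, deg[6]=1.
Final: two remaining deg-1 vertices are 6, 10. Add edge {6,10}.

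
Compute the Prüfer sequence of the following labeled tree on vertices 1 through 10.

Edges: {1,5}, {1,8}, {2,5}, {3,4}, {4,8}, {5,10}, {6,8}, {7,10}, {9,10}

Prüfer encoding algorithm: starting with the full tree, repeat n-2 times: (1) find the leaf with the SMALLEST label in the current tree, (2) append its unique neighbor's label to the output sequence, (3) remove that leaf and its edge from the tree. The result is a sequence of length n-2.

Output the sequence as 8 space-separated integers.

Step 1: leaves = {2,3,6,7,9}. Remove smallest leaf 2, emit neighbor 5.
Step 2: leaves = {3,6,7,9}. Remove smallest leaf 3, emit neighbor 4.
Step 3: leaves = {4,6,7,9}. Remove smallest leaf 4, emit neighbor 8.
Step 4: leaves = {6,7,9}. Remove smallest leaf 6, emit neighbor 8.
Step 5: leaves = {7,8,9}. Remove smallest leaf 7, emit neighbor 10.
Step 6: leaves = {8,9}. Remove smallest leaf 8, emit neighbor 1.
Step 7: leaves = {1,9}. Remove smallest leaf 1, emit neighbor 5.
Step 8: leaves = {5,9}. Remove smallest leaf 5, emit neighbor 10.
Done: 2 vertices remain (9, 10). Sequence = [5 4 8 8 10 1 5 10]

Answer: 5 4 8 8 10 1 5 10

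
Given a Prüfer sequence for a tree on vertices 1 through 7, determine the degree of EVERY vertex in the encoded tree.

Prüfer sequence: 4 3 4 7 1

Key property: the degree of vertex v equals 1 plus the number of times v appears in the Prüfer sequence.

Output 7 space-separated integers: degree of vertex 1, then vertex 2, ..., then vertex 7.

p_1 = 4: count[4] becomes 1
p_2 = 3: count[3] becomes 1
p_3 = 4: count[4] becomes 2
p_4 = 7: count[7] becomes 1
p_5 = 1: count[1] becomes 1
Degrees (1 + count): deg[1]=1+1=2, deg[2]=1+0=1, deg[3]=1+1=2, deg[4]=1+2=3, deg[5]=1+0=1, deg[6]=1+0=1, deg[7]=1+1=2

Answer: 2 1 2 3 1 1 2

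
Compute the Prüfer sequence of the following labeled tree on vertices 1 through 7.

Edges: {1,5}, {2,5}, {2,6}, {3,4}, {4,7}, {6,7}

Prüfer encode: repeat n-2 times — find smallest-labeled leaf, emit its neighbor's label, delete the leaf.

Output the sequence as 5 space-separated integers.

Answer: 5 4 7 2 6

Derivation:
Step 1: leaves = {1,3}. Remove smallest leaf 1, emit neighbor 5.
Step 2: leaves = {3,5}. Remove smallest leaf 3, emit neighbor 4.
Step 3: leaves = {4,5}. Remove smallest leaf 4, emit neighbor 7.
Step 4: leaves = {5,7}. Remove smallest leaf 5, emit neighbor 2.
Step 5: leaves = {2,7}. Remove smallest leaf 2, emit neighbor 6.
Done: 2 vertices remain (6, 7). Sequence = [5 4 7 2 6]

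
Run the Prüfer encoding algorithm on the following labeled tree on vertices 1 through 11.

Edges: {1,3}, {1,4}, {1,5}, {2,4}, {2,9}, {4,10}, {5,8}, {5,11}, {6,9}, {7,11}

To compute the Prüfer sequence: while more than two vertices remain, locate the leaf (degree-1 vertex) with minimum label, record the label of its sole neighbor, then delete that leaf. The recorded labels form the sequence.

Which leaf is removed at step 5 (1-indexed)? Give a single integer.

Step 1: current leaves = {3,6,7,8,10}. Remove leaf 3 (neighbor: 1).
Step 2: current leaves = {6,7,8,10}. Remove leaf 6 (neighbor: 9).
Step 3: current leaves = {7,8,9,10}. Remove leaf 7 (neighbor: 11).
Step 4: current leaves = {8,9,10,11}. Remove leaf 8 (neighbor: 5).
Step 5: current leaves = {9,10,11}. Remove leaf 9 (neighbor: 2).

Answer: 9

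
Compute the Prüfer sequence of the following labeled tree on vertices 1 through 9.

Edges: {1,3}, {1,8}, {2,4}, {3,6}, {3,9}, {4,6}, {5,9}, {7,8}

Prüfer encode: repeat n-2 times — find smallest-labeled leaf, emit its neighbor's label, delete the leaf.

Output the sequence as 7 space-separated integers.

Step 1: leaves = {2,5,7}. Remove smallest leaf 2, emit neighbor 4.
Step 2: leaves = {4,5,7}. Remove smallest leaf 4, emit neighbor 6.
Step 3: leaves = {5,6,7}. Remove smallest leaf 5, emit neighbor 9.
Step 4: leaves = {6,7,9}. Remove smallest leaf 6, emit neighbor 3.
Step 5: leaves = {7,9}. Remove smallest leaf 7, emit neighbor 8.
Step 6: leaves = {8,9}. Remove smallest leaf 8, emit neighbor 1.
Step 7: leaves = {1,9}. Remove smallest leaf 1, emit neighbor 3.
Done: 2 vertices remain (3, 9). Sequence = [4 6 9 3 8 1 3]

Answer: 4 6 9 3 8 1 3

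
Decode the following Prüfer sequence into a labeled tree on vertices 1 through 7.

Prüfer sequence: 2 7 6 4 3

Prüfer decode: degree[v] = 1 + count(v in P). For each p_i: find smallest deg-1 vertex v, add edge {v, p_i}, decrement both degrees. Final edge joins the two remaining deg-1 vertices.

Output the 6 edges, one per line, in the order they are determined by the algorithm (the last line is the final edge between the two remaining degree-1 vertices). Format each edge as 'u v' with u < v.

Answer: 1 2
2 7
5 6
4 6
3 4
3 7

Derivation:
Initial degrees: {1:1, 2:2, 3:2, 4:2, 5:1, 6:2, 7:2}
Step 1: smallest deg-1 vertex = 1, p_1 = 2. Add edge {1,2}. Now deg[1]=0, deg[2]=1.
Step 2: smallest deg-1 vertex = 2, p_2 = 7. Add edge {2,7}. Now deg[2]=0, deg[7]=1.
Step 3: smallest deg-1 vertex = 5, p_3 = 6. Add edge {5,6}. Now deg[5]=0, deg[6]=1.
Step 4: smallest deg-1 vertex = 6, p_4 = 4. Add edge {4,6}. Now deg[6]=0, deg[4]=1.
Step 5: smallest deg-1 vertex = 4, p_5 = 3. Add edge {3,4}. Now deg[4]=0, deg[3]=1.
Final: two remaining deg-1 vertices are 3, 7. Add edge {3,7}.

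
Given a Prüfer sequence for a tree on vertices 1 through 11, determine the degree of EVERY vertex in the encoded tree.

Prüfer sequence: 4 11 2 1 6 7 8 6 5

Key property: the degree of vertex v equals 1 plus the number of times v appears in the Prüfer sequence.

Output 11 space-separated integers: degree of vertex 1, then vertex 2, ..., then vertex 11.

p_1 = 4: count[4] becomes 1
p_2 = 11: count[11] becomes 1
p_3 = 2: count[2] becomes 1
p_4 = 1: count[1] becomes 1
p_5 = 6: count[6] becomes 1
p_6 = 7: count[7] becomes 1
p_7 = 8: count[8] becomes 1
p_8 = 6: count[6] becomes 2
p_9 = 5: count[5] becomes 1
Degrees (1 + count): deg[1]=1+1=2, deg[2]=1+1=2, deg[3]=1+0=1, deg[4]=1+1=2, deg[5]=1+1=2, deg[6]=1+2=3, deg[7]=1+1=2, deg[8]=1+1=2, deg[9]=1+0=1, deg[10]=1+0=1, deg[11]=1+1=2

Answer: 2 2 1 2 2 3 2 2 1 1 2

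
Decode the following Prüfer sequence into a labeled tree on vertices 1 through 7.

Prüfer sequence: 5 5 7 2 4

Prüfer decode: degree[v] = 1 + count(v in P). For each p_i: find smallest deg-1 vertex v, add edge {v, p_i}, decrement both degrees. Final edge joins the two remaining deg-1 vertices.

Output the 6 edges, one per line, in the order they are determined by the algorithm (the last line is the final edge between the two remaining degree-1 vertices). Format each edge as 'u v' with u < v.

Answer: 1 5
3 5
5 7
2 6
2 4
4 7

Derivation:
Initial degrees: {1:1, 2:2, 3:1, 4:2, 5:3, 6:1, 7:2}
Step 1: smallest deg-1 vertex = 1, p_1 = 5. Add edge {1,5}. Now deg[1]=0, deg[5]=2.
Step 2: smallest deg-1 vertex = 3, p_2 = 5. Add edge {3,5}. Now deg[3]=0, deg[5]=1.
Step 3: smallest deg-1 vertex = 5, p_3 = 7. Add edge {5,7}. Now deg[5]=0, deg[7]=1.
Step 4: smallest deg-1 vertex = 6, p_4 = 2. Add edge {2,6}. Now deg[6]=0, deg[2]=1.
Step 5: smallest deg-1 vertex = 2, p_5 = 4. Add edge {2,4}. Now deg[2]=0, deg[4]=1.
Final: two remaining deg-1 vertices are 4, 7. Add edge {4,7}.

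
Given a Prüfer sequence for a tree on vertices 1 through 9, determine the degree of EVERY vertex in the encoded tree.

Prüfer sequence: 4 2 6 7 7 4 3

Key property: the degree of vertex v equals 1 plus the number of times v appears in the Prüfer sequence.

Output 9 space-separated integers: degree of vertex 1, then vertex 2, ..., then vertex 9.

p_1 = 4: count[4] becomes 1
p_2 = 2: count[2] becomes 1
p_3 = 6: count[6] becomes 1
p_4 = 7: count[7] becomes 1
p_5 = 7: count[7] becomes 2
p_6 = 4: count[4] becomes 2
p_7 = 3: count[3] becomes 1
Degrees (1 + count): deg[1]=1+0=1, deg[2]=1+1=2, deg[3]=1+1=2, deg[4]=1+2=3, deg[5]=1+0=1, deg[6]=1+1=2, deg[7]=1+2=3, deg[8]=1+0=1, deg[9]=1+0=1

Answer: 1 2 2 3 1 2 3 1 1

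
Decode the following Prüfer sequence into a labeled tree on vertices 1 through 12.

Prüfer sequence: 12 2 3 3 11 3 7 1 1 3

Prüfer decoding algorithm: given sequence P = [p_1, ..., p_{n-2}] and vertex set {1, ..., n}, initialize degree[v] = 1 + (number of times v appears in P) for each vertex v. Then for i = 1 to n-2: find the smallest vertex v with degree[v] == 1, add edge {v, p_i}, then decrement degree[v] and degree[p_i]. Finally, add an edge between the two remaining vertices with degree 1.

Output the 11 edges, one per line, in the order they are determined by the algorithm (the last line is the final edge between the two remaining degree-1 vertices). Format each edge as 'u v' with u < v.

Initial degrees: {1:3, 2:2, 3:5, 4:1, 5:1, 6:1, 7:2, 8:1, 9:1, 10:1, 11:2, 12:2}
Step 1: smallest deg-1 vertex = 4, p_1 = 12. Add edge {4,12}. Now deg[4]=0, deg[12]=1.
Step 2: smallest deg-1 vertex = 5, p_2 = 2. Add edge {2,5}. Now deg[5]=0, deg[2]=1.
Step 3: smallest deg-1 vertex = 2, p_3 = 3. Add edge {2,3}. Now deg[2]=0, deg[3]=4.
Step 4: smallest deg-1 vertex = 6, p_4 = 3. Add edge {3,6}. Now deg[6]=0, deg[3]=3.
Step 5: smallest deg-1 vertex = 8, p_5 = 11. Add edge {8,11}. Now deg[8]=0, deg[11]=1.
Step 6: smallest deg-1 vertex = 9, p_6 = 3. Add edge {3,9}. Now deg[9]=0, deg[3]=2.
Step 7: smallest deg-1 vertex = 10, p_7 = 7. Add edge {7,10}. Now deg[10]=0, deg[7]=1.
Step 8: smallest deg-1 vertex = 7, p_8 = 1. Add edge {1,7}. Now deg[7]=0, deg[1]=2.
Step 9: smallest deg-1 vertex = 11, p_9 = 1. Add edge {1,11}. Now deg[11]=0, deg[1]=1.
Step 10: smallest deg-1 vertex = 1, p_10 = 3. Add edge {1,3}. Now deg[1]=0, deg[3]=1.
Final: two remaining deg-1 vertices are 3, 12. Add edge {3,12}.

Answer: 4 12
2 5
2 3
3 6
8 11
3 9
7 10
1 7
1 11
1 3
3 12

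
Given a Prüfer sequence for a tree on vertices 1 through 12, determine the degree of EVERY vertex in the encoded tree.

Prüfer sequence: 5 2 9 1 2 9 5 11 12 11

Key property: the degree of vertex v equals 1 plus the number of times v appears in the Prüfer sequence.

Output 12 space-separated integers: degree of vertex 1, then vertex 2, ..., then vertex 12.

Answer: 2 3 1 1 3 1 1 1 3 1 3 2

Derivation:
p_1 = 5: count[5] becomes 1
p_2 = 2: count[2] becomes 1
p_3 = 9: count[9] becomes 1
p_4 = 1: count[1] becomes 1
p_5 = 2: count[2] becomes 2
p_6 = 9: count[9] becomes 2
p_7 = 5: count[5] becomes 2
p_8 = 11: count[11] becomes 1
p_9 = 12: count[12] becomes 1
p_10 = 11: count[11] becomes 2
Degrees (1 + count): deg[1]=1+1=2, deg[2]=1+2=3, deg[3]=1+0=1, deg[4]=1+0=1, deg[5]=1+2=3, deg[6]=1+0=1, deg[7]=1+0=1, deg[8]=1+0=1, deg[9]=1+2=3, deg[10]=1+0=1, deg[11]=1+2=3, deg[12]=1+1=2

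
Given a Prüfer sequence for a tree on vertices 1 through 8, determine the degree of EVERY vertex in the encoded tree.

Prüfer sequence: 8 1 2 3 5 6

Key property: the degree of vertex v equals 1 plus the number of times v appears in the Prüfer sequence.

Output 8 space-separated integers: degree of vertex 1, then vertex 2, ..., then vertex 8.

Answer: 2 2 2 1 2 2 1 2

Derivation:
p_1 = 8: count[8] becomes 1
p_2 = 1: count[1] becomes 1
p_3 = 2: count[2] becomes 1
p_4 = 3: count[3] becomes 1
p_5 = 5: count[5] becomes 1
p_6 = 6: count[6] becomes 1
Degrees (1 + count): deg[1]=1+1=2, deg[2]=1+1=2, deg[3]=1+1=2, deg[4]=1+0=1, deg[5]=1+1=2, deg[6]=1+1=2, deg[7]=1+0=1, deg[8]=1+1=2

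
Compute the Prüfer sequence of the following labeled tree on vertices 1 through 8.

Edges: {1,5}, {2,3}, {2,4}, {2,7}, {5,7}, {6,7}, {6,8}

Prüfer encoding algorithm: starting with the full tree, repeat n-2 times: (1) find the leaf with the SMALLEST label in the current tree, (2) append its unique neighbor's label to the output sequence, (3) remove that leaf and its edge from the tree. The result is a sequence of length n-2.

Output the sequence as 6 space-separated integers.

Step 1: leaves = {1,3,4,8}. Remove smallest leaf 1, emit neighbor 5.
Step 2: leaves = {3,4,5,8}. Remove smallest leaf 3, emit neighbor 2.
Step 3: leaves = {4,5,8}. Remove smallest leaf 4, emit neighbor 2.
Step 4: leaves = {2,5,8}. Remove smallest leaf 2, emit neighbor 7.
Step 5: leaves = {5,8}. Remove smallest leaf 5, emit neighbor 7.
Step 6: leaves = {7,8}. Remove smallest leaf 7, emit neighbor 6.
Done: 2 vertices remain (6, 8). Sequence = [5 2 2 7 7 6]

Answer: 5 2 2 7 7 6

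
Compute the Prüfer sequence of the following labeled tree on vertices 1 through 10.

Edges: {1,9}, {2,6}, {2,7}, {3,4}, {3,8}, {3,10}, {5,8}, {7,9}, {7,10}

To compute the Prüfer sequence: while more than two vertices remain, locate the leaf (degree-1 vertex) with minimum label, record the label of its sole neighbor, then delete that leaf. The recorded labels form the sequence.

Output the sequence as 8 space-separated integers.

Answer: 9 3 8 2 7 3 10 7

Derivation:
Step 1: leaves = {1,4,5,6}. Remove smallest leaf 1, emit neighbor 9.
Step 2: leaves = {4,5,6,9}. Remove smallest leaf 4, emit neighbor 3.
Step 3: leaves = {5,6,9}. Remove smallest leaf 5, emit neighbor 8.
Step 4: leaves = {6,8,9}. Remove smallest leaf 6, emit neighbor 2.
Step 5: leaves = {2,8,9}. Remove smallest leaf 2, emit neighbor 7.
Step 6: leaves = {8,9}. Remove smallest leaf 8, emit neighbor 3.
Step 7: leaves = {3,9}. Remove smallest leaf 3, emit neighbor 10.
Step 8: leaves = {9,10}. Remove smallest leaf 9, emit neighbor 7.
Done: 2 vertices remain (7, 10). Sequence = [9 3 8 2 7 3 10 7]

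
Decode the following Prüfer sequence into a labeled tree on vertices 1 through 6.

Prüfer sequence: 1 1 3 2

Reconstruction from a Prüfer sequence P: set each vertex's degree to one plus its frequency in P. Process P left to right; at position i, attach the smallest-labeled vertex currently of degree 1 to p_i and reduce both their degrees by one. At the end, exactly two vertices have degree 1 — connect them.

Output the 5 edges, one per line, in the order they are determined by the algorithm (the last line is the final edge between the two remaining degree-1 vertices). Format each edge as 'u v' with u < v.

Answer: 1 4
1 5
1 3
2 3
2 6

Derivation:
Initial degrees: {1:3, 2:2, 3:2, 4:1, 5:1, 6:1}
Step 1: smallest deg-1 vertex = 4, p_1 = 1. Add edge {1,4}. Now deg[4]=0, deg[1]=2.
Step 2: smallest deg-1 vertex = 5, p_2 = 1. Add edge {1,5}. Now deg[5]=0, deg[1]=1.
Step 3: smallest deg-1 vertex = 1, p_3 = 3. Add edge {1,3}. Now deg[1]=0, deg[3]=1.
Step 4: smallest deg-1 vertex = 3, p_4 = 2. Add edge {2,3}. Now deg[3]=0, deg[2]=1.
Final: two remaining deg-1 vertices are 2, 6. Add edge {2,6}.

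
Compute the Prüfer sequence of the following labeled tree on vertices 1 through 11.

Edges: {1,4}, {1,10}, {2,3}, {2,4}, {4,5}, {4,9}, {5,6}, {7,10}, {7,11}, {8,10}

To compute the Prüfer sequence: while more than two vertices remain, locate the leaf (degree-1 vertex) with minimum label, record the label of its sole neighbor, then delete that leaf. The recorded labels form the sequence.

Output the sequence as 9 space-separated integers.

Answer: 2 4 5 4 10 4 1 10 7

Derivation:
Step 1: leaves = {3,6,8,9,11}. Remove smallest leaf 3, emit neighbor 2.
Step 2: leaves = {2,6,8,9,11}. Remove smallest leaf 2, emit neighbor 4.
Step 3: leaves = {6,8,9,11}. Remove smallest leaf 6, emit neighbor 5.
Step 4: leaves = {5,8,9,11}. Remove smallest leaf 5, emit neighbor 4.
Step 5: leaves = {8,9,11}. Remove smallest leaf 8, emit neighbor 10.
Step 6: leaves = {9,11}. Remove smallest leaf 9, emit neighbor 4.
Step 7: leaves = {4,11}. Remove smallest leaf 4, emit neighbor 1.
Step 8: leaves = {1,11}. Remove smallest leaf 1, emit neighbor 10.
Step 9: leaves = {10,11}. Remove smallest leaf 10, emit neighbor 7.
Done: 2 vertices remain (7, 11). Sequence = [2 4 5 4 10 4 1 10 7]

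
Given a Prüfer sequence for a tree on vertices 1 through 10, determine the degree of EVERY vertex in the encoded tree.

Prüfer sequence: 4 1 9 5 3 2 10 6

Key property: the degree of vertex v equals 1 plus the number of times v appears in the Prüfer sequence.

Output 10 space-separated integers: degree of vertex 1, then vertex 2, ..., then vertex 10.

p_1 = 4: count[4] becomes 1
p_2 = 1: count[1] becomes 1
p_3 = 9: count[9] becomes 1
p_4 = 5: count[5] becomes 1
p_5 = 3: count[3] becomes 1
p_6 = 2: count[2] becomes 1
p_7 = 10: count[10] becomes 1
p_8 = 6: count[6] becomes 1
Degrees (1 + count): deg[1]=1+1=2, deg[2]=1+1=2, deg[3]=1+1=2, deg[4]=1+1=2, deg[5]=1+1=2, deg[6]=1+1=2, deg[7]=1+0=1, deg[8]=1+0=1, deg[9]=1+1=2, deg[10]=1+1=2

Answer: 2 2 2 2 2 2 1 1 2 2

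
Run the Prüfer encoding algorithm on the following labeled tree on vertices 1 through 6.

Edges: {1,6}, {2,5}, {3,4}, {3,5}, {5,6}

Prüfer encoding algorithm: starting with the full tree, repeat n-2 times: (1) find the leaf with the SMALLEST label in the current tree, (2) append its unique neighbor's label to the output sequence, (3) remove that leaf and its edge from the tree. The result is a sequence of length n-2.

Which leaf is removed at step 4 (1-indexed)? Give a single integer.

Step 1: current leaves = {1,2,4}. Remove leaf 1 (neighbor: 6).
Step 2: current leaves = {2,4,6}. Remove leaf 2 (neighbor: 5).
Step 3: current leaves = {4,6}. Remove leaf 4 (neighbor: 3).
Step 4: current leaves = {3,6}. Remove leaf 3 (neighbor: 5).

Answer: 3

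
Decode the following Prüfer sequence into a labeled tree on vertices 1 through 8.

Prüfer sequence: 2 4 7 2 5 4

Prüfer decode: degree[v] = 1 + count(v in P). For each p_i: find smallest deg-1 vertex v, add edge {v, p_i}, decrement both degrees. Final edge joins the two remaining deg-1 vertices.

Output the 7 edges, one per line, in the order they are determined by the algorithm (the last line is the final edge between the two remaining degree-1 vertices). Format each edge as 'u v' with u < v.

Answer: 1 2
3 4
6 7
2 7
2 5
4 5
4 8

Derivation:
Initial degrees: {1:1, 2:3, 3:1, 4:3, 5:2, 6:1, 7:2, 8:1}
Step 1: smallest deg-1 vertex = 1, p_1 = 2. Add edge {1,2}. Now deg[1]=0, deg[2]=2.
Step 2: smallest deg-1 vertex = 3, p_2 = 4. Add edge {3,4}. Now deg[3]=0, deg[4]=2.
Step 3: smallest deg-1 vertex = 6, p_3 = 7. Add edge {6,7}. Now deg[6]=0, deg[7]=1.
Step 4: smallest deg-1 vertex = 7, p_4 = 2. Add edge {2,7}. Now deg[7]=0, deg[2]=1.
Step 5: smallest deg-1 vertex = 2, p_5 = 5. Add edge {2,5}. Now deg[2]=0, deg[5]=1.
Step 6: smallest deg-1 vertex = 5, p_6 = 4. Add edge {4,5}. Now deg[5]=0, deg[4]=1.
Final: two remaining deg-1 vertices are 4, 8. Add edge {4,8}.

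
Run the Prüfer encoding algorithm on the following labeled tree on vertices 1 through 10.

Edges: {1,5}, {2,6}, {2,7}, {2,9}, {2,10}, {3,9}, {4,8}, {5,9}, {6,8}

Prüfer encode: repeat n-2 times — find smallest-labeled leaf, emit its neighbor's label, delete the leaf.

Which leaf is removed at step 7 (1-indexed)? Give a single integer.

Answer: 6

Derivation:
Step 1: current leaves = {1,3,4,7,10}. Remove leaf 1 (neighbor: 5).
Step 2: current leaves = {3,4,5,7,10}. Remove leaf 3 (neighbor: 9).
Step 3: current leaves = {4,5,7,10}. Remove leaf 4 (neighbor: 8).
Step 4: current leaves = {5,7,8,10}. Remove leaf 5 (neighbor: 9).
Step 5: current leaves = {7,8,9,10}. Remove leaf 7 (neighbor: 2).
Step 6: current leaves = {8,9,10}. Remove leaf 8 (neighbor: 6).
Step 7: current leaves = {6,9,10}. Remove leaf 6 (neighbor: 2).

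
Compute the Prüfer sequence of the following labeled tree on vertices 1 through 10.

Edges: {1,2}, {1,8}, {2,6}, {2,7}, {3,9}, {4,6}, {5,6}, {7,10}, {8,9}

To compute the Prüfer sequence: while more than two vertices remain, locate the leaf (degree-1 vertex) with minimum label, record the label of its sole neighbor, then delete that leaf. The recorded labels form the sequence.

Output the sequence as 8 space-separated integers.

Step 1: leaves = {3,4,5,10}. Remove smallest leaf 3, emit neighbor 9.
Step 2: leaves = {4,5,9,10}. Remove smallest leaf 4, emit neighbor 6.
Step 3: leaves = {5,9,10}. Remove smallest leaf 5, emit neighbor 6.
Step 4: leaves = {6,9,10}. Remove smallest leaf 6, emit neighbor 2.
Step 5: leaves = {9,10}. Remove smallest leaf 9, emit neighbor 8.
Step 6: leaves = {8,10}. Remove smallest leaf 8, emit neighbor 1.
Step 7: leaves = {1,10}. Remove smallest leaf 1, emit neighbor 2.
Step 8: leaves = {2,10}. Remove smallest leaf 2, emit neighbor 7.
Done: 2 vertices remain (7, 10). Sequence = [9 6 6 2 8 1 2 7]

Answer: 9 6 6 2 8 1 2 7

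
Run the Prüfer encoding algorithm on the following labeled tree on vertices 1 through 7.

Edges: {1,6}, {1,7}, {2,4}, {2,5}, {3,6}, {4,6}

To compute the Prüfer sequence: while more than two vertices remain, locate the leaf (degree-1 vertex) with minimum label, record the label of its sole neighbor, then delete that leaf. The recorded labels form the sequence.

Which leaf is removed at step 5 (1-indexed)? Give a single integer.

Answer: 6

Derivation:
Step 1: current leaves = {3,5,7}. Remove leaf 3 (neighbor: 6).
Step 2: current leaves = {5,7}. Remove leaf 5 (neighbor: 2).
Step 3: current leaves = {2,7}. Remove leaf 2 (neighbor: 4).
Step 4: current leaves = {4,7}. Remove leaf 4 (neighbor: 6).
Step 5: current leaves = {6,7}. Remove leaf 6 (neighbor: 1).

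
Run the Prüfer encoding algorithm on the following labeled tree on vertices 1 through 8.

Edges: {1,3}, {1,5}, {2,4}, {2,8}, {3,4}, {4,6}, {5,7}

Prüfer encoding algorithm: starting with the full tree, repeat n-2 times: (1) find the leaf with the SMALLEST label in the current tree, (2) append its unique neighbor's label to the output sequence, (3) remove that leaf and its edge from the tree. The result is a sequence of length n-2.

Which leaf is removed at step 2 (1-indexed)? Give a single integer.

Step 1: current leaves = {6,7,8}. Remove leaf 6 (neighbor: 4).
Step 2: current leaves = {7,8}. Remove leaf 7 (neighbor: 5).

Answer: 7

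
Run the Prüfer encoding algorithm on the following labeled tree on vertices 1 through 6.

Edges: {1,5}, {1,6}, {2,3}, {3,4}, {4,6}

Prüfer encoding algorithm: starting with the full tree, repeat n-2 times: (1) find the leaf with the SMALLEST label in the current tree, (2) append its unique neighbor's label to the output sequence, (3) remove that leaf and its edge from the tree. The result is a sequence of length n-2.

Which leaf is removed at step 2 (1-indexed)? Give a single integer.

Answer: 3

Derivation:
Step 1: current leaves = {2,5}. Remove leaf 2 (neighbor: 3).
Step 2: current leaves = {3,5}. Remove leaf 3 (neighbor: 4).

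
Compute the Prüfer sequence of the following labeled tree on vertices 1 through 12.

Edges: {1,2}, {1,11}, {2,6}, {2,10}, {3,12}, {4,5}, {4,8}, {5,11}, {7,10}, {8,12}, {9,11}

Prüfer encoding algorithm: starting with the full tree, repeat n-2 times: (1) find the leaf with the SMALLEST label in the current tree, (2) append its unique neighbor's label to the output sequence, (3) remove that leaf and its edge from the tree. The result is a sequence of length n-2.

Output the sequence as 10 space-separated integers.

Answer: 12 2 10 11 2 1 11 5 4 8

Derivation:
Step 1: leaves = {3,6,7,9}. Remove smallest leaf 3, emit neighbor 12.
Step 2: leaves = {6,7,9,12}. Remove smallest leaf 6, emit neighbor 2.
Step 3: leaves = {7,9,12}. Remove smallest leaf 7, emit neighbor 10.
Step 4: leaves = {9,10,12}. Remove smallest leaf 9, emit neighbor 11.
Step 5: leaves = {10,12}. Remove smallest leaf 10, emit neighbor 2.
Step 6: leaves = {2,12}. Remove smallest leaf 2, emit neighbor 1.
Step 7: leaves = {1,12}. Remove smallest leaf 1, emit neighbor 11.
Step 8: leaves = {11,12}. Remove smallest leaf 11, emit neighbor 5.
Step 9: leaves = {5,12}. Remove smallest leaf 5, emit neighbor 4.
Step 10: leaves = {4,12}. Remove smallest leaf 4, emit neighbor 8.
Done: 2 vertices remain (8, 12). Sequence = [12 2 10 11 2 1 11 5 4 8]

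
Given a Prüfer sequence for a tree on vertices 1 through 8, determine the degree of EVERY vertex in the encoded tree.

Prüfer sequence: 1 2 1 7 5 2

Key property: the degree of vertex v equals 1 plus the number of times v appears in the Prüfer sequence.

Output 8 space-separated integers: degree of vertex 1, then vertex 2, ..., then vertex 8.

p_1 = 1: count[1] becomes 1
p_2 = 2: count[2] becomes 1
p_3 = 1: count[1] becomes 2
p_4 = 7: count[7] becomes 1
p_5 = 5: count[5] becomes 1
p_6 = 2: count[2] becomes 2
Degrees (1 + count): deg[1]=1+2=3, deg[2]=1+2=3, deg[3]=1+0=1, deg[4]=1+0=1, deg[5]=1+1=2, deg[6]=1+0=1, deg[7]=1+1=2, deg[8]=1+0=1

Answer: 3 3 1 1 2 1 2 1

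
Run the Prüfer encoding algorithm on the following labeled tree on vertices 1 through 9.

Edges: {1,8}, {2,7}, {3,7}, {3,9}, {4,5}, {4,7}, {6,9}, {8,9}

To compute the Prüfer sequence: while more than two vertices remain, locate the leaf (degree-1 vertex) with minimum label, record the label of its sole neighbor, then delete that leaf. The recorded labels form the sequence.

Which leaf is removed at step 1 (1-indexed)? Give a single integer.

Step 1: current leaves = {1,2,5,6}. Remove leaf 1 (neighbor: 8).

Answer: 1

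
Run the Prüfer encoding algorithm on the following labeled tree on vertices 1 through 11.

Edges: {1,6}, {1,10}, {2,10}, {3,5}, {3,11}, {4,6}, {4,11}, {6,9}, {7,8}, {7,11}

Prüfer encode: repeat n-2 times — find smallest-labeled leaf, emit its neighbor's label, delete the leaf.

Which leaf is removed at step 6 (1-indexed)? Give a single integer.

Step 1: current leaves = {2,5,8,9}. Remove leaf 2 (neighbor: 10).
Step 2: current leaves = {5,8,9,10}. Remove leaf 5 (neighbor: 3).
Step 3: current leaves = {3,8,9,10}. Remove leaf 3 (neighbor: 11).
Step 4: current leaves = {8,9,10}. Remove leaf 8 (neighbor: 7).
Step 5: current leaves = {7,9,10}. Remove leaf 7 (neighbor: 11).
Step 6: current leaves = {9,10,11}. Remove leaf 9 (neighbor: 6).

Answer: 9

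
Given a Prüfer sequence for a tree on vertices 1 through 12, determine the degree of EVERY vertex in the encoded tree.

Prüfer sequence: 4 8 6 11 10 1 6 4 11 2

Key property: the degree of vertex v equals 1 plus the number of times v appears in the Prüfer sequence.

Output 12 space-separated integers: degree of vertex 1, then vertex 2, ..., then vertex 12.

p_1 = 4: count[4] becomes 1
p_2 = 8: count[8] becomes 1
p_3 = 6: count[6] becomes 1
p_4 = 11: count[11] becomes 1
p_5 = 10: count[10] becomes 1
p_6 = 1: count[1] becomes 1
p_7 = 6: count[6] becomes 2
p_8 = 4: count[4] becomes 2
p_9 = 11: count[11] becomes 2
p_10 = 2: count[2] becomes 1
Degrees (1 + count): deg[1]=1+1=2, deg[2]=1+1=2, deg[3]=1+0=1, deg[4]=1+2=3, deg[5]=1+0=1, deg[6]=1+2=3, deg[7]=1+0=1, deg[8]=1+1=2, deg[9]=1+0=1, deg[10]=1+1=2, deg[11]=1+2=3, deg[12]=1+0=1

Answer: 2 2 1 3 1 3 1 2 1 2 3 1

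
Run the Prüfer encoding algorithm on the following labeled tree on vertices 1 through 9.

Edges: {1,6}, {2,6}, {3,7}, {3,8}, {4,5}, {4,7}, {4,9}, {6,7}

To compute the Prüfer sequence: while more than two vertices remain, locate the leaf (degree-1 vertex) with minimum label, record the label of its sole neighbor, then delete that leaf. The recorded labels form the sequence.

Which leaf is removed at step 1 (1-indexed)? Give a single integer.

Step 1: current leaves = {1,2,5,8,9}. Remove leaf 1 (neighbor: 6).

Answer: 1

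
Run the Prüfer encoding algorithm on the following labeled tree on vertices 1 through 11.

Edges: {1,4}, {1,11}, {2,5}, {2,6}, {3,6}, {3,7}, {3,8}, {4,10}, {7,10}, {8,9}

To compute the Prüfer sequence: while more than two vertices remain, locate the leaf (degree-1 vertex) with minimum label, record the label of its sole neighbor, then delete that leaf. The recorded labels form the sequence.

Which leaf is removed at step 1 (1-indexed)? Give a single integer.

Step 1: current leaves = {5,9,11}. Remove leaf 5 (neighbor: 2).

Answer: 5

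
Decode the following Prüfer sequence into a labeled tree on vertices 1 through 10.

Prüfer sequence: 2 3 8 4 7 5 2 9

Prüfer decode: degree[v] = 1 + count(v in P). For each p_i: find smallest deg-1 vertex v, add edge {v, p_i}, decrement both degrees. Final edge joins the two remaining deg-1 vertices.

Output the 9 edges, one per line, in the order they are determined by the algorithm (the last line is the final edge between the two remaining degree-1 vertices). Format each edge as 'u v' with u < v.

Initial degrees: {1:1, 2:3, 3:2, 4:2, 5:2, 6:1, 7:2, 8:2, 9:2, 10:1}
Step 1: smallest deg-1 vertex = 1, p_1 = 2. Add edge {1,2}. Now deg[1]=0, deg[2]=2.
Step 2: smallest deg-1 vertex = 6, p_2 = 3. Add edge {3,6}. Now deg[6]=0, deg[3]=1.
Step 3: smallest deg-1 vertex = 3, p_3 = 8. Add edge {3,8}. Now deg[3]=0, deg[8]=1.
Step 4: smallest deg-1 vertex = 8, p_4 = 4. Add edge {4,8}. Now deg[8]=0, deg[4]=1.
Step 5: smallest deg-1 vertex = 4, p_5 = 7. Add edge {4,7}. Now deg[4]=0, deg[7]=1.
Step 6: smallest deg-1 vertex = 7, p_6 = 5. Add edge {5,7}. Now deg[7]=0, deg[5]=1.
Step 7: smallest deg-1 vertex = 5, p_7 = 2. Add edge {2,5}. Now deg[5]=0, deg[2]=1.
Step 8: smallest deg-1 vertex = 2, p_8 = 9. Add edge {2,9}. Now deg[2]=0, deg[9]=1.
Final: two remaining deg-1 vertices are 9, 10. Add edge {9,10}.

Answer: 1 2
3 6
3 8
4 8
4 7
5 7
2 5
2 9
9 10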